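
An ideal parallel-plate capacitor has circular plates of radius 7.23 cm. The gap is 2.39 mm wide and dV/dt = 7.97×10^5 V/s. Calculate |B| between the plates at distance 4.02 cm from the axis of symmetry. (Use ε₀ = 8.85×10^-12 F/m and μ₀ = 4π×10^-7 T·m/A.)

7.45×10^-11 T

dE/dt = (dV/dt)/d = 3.335×10^8 V/(m·s); I_d = ε₀(πR²)(dE/dt) = (8.85×10^-12)(0.01642)(3.335×10^8) = 4.846×10^-5 A.
An Ampèrian loop of radius r encloses a fraction (r/R)² of I_d. Then B·2πr = μ₀ I_d (r/R)², giving B = μ₀ I_d r/(2πR²) = 7.45×10^-11 T.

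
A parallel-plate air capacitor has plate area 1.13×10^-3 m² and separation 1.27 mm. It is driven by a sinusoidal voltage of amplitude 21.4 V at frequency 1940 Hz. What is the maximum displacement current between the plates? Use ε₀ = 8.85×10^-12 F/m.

2.05×10^-6 A

C = ε₀A/d = (8.85×10^-12)(1.13×10^-3)/(1.27×10^-3) = 7.874×10^-12 F; ω = 2πf = 1.219×10^4 rad/s.
I_d = C dV/dt, so |I_d|_max = C V₀ ω = (7.874×10^-12)(21.4)(1.219×10^4) = 2.05×10^-6 A.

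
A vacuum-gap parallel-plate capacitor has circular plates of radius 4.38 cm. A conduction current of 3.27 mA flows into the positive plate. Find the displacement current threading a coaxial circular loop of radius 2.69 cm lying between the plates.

1.23×10^-3 A

Between the plates the displacement current equals the wire current: I_d = 3.27 mA = 3.27×10^-3 A.
Through an area πr² the displacement current is I_d·(πr²/πR²) = I_d (r/R)² = 1.23×10^-3 A.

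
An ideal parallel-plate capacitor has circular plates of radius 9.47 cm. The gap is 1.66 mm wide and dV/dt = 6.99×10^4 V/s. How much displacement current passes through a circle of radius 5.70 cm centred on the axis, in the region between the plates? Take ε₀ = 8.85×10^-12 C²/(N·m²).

With E = V/d, dE/dt = 4.211×10^7 V/(m·s) and πR² = 0.02817 m², giving I_d = ε₀ πR² dE/dt = 1.050×10^-5 A.
Since J_d is uniform, the enclosed fraction is (r/R)² = 0.3623, giving I_d,enc = 3.80×10^-6 A.

3.80×10^-6 A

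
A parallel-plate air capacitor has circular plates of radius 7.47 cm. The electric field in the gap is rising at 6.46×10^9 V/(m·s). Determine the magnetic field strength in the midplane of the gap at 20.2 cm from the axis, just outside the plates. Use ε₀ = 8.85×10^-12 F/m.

9.92×10^-10 T

Through the whole plate area (πR² = 0.01753 m²), I_d = ε₀ πR² dE/dt = 1.002×10^-3 A.
For r ≥ R the full I_d is enclosed: B = μ₀ I_d/(2πr) = (4π×10^-7)(1.002×10^-3)/(2π·0.202) = 9.92×10^-10 T.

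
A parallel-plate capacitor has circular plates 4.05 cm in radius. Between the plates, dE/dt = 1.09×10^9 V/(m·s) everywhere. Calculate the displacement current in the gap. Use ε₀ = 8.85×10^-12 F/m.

4.97×10^-5 A

I_d = ε₀ A (dE/dt) = (8.85×10^-12)(5.153×10^-3 m²)(1.09×10^9) = 4.97×10^-5 A.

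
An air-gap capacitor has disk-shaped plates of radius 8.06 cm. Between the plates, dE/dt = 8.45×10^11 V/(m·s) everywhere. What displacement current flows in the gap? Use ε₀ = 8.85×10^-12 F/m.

I_d = ε₀ A (dE/dt) = (8.85×10^-12)(0.02041 m²)(8.45×10^11) = 0.153 A.

0.153 A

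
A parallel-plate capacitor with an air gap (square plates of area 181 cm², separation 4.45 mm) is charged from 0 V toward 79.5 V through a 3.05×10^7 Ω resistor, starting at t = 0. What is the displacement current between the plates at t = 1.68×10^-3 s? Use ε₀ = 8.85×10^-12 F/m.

5.64×10^-7 A

C = ε₀A/d = (8.85×10^-12)(0.0181)/(4.45×10^-3) = 3.600×10^-11 F, so τ = RC = 1.098×10^-3 s.
The conduction current is I(t) = (V₀/R) e^(−t/τ), and the displacement current between the plates equals it.
t/τ = 1.530; I_d = (79.5/3.05×10^7) · e^(−1.530) = (2.607×10^-6)(0.2165) = 5.64×10^-7 A.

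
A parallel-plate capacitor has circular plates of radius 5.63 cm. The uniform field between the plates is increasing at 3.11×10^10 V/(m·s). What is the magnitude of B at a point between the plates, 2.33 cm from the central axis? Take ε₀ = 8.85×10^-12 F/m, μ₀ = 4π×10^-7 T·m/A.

I_d = ε₀ dΦ_E/dt = ε₀ πR² (dE/dt) = (8.85×10^-12)(9.958×10^-3)(3.11×10^10) = 2.741×10^-3 A through the full plate area.
∮B·dl = μ₀ I_d,enc with I_d,enc = I_d r²/R² = 4.695×10^-4 A; so B = μ₀ I_d,enc/(2πr) = 4.03×10^-9 T.

4.03×10^-9 T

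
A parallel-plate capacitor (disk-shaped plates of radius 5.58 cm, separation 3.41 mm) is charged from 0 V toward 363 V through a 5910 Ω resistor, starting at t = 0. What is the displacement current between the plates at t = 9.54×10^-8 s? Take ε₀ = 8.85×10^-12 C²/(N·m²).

With C = ε₀A/d = (8.85×10^-12)(9.782×10^-3)/(3.41×10^-3) = 2.539×10^-11 F, the time constant is τ = RC = 1.501×10^-7 s, so t/τ = 0.6356 and e^(−t/τ) = 0.5296.
I_d = I_cond = (V₀/R) e^(−t/τ) = (0.06142)(0.5296) = 0.0325 A.

0.0325 A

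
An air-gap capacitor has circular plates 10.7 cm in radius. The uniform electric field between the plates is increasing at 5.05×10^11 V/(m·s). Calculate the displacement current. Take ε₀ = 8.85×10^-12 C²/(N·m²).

With a uniform field, Φ_E = EA, so I_d = ε₀ A dE/dt = 0.161 A.

0.161 A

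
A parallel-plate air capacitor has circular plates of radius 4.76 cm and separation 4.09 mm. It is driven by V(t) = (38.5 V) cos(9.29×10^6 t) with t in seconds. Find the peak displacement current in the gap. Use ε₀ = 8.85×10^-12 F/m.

5.51×10^-3 A

(dE/dt)_max = V₀ω/d = 8.745×10^10 V/(m·s); ω = 9.29×10^6 rad/s.
I_d,max = ε₀ A (dE/dt)_max = (8.85×10^-12)(7.118×10^-3)(8.745×10^10) = 5.51×10^-3 A.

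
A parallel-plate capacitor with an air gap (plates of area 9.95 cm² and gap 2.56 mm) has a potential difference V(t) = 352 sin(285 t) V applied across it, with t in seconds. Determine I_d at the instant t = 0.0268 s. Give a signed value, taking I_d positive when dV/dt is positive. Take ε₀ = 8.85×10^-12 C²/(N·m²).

7.40×10^-8 A

dV/dt = (352)(285)·cos(7.638) = 2.150×10^4 V/s.
I_d = C dV/dt with C = ε₀A/d = (8.85×10^-12)(9.95×10^-4)/(2.56×10^-3) = 3.440×10^-12 F, so I_d = (3.440×10^-12)(2.150×10^4) = 7.40×10^-8 A.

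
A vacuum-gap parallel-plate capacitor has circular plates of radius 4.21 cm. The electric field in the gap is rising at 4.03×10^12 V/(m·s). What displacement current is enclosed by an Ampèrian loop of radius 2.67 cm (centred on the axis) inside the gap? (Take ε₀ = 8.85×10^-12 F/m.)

Through the whole plate area (πR² = 5.568×10^-3 m²), I_d = ε₀ πR² dE/dt = 0.1986 A.
Since J_d is uniform, the enclosed fraction is (r/R)² = 0.4022, giving I_d,enc = 0.0799 A.

0.0799 A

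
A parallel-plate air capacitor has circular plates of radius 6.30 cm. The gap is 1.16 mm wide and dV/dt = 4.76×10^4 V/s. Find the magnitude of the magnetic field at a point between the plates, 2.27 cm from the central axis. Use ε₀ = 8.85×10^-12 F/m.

5.18×10^-12 T

With E = V/d, dE/dt = 4.103×10^7 V/(m·s) and πR² = 0.01247 m², giving I_d = ε₀ πR² dE/dt = 4.528×10^-6 A.
For r < R the Ampère–Maxwell law gives B(2πr) = μ₀ I_d (r²/R²), so B = μ₀ I_d r/(2πR²) = (4π×10^-7)(4.528×10^-6)(0.0227)/(2π·0.0630²) = 5.18×10^-12 T.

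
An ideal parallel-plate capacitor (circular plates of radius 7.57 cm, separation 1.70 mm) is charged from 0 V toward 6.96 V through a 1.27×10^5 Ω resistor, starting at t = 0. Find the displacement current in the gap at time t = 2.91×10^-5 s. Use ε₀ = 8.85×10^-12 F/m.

With C = ε₀A/d = (8.85×10^-12)(0.01800)/(1.70×10^-3) = 9.371×10^-11 F, the time constant is τ = RC = 1.190×10^-5 s, so t/τ = 2.445 and e^(−t/τ) = 0.08673.
I_d = I_cond = (V₀/R) e^(−t/τ) = (5.480×10^-5)(0.08673) = 4.75×10^-6 A.

4.75×10^-6 A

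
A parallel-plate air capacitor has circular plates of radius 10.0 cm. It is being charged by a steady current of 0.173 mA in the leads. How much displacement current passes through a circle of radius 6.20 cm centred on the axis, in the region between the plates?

No conduction current crosses the gap, so I_d there equals the 1.73×10^-4 A in the leads.
Through an area πr² the displacement current is I_d·(πr²/πR²) = I_d (r/R)² = 6.65×10^-5 A.

6.65×10^-5 A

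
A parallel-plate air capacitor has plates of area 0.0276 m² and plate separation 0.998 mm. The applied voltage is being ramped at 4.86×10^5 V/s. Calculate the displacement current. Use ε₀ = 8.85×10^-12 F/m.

E = V/d so dE/dt = (dV/dt)/d = 4.870×10^8 V/(m·s), and I_d = ε₀ A dE/dt = (8.85×10^-12)(0.0276)(4.870×10^8) = 1.19×10^-4 A.

1.19×10^-4 A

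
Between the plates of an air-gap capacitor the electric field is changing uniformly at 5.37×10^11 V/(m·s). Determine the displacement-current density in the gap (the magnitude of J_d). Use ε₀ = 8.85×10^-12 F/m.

4.75 A/m²

J_d = ε₀ dE/dt = (8.85×10^-12)(5.37×10^11) = 4.75 A/m².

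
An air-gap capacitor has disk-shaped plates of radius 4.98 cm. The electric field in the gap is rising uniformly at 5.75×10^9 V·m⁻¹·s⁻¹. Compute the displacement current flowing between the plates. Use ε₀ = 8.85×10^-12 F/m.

3.96×10^-4 A

With a uniform field, Φ_E = EA, so I_d = ε₀ A dE/dt = 3.96×10^-4 A.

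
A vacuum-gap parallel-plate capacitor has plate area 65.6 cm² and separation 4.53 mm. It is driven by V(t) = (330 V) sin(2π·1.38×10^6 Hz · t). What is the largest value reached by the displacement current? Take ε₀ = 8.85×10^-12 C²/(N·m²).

C = ε₀A/d = (8.85×10^-12)(6.56×10^-3)/(4.53×10^-3) = 1.282×10^-11 F; ω = 2πf = 8.671×10^6 rad/s.
I_d = C dV/dt, so |I_d|_max = C V₀ ω = (1.282×10^-11)(330)(8.671×10^6) = 0.0367 A.

0.0367 A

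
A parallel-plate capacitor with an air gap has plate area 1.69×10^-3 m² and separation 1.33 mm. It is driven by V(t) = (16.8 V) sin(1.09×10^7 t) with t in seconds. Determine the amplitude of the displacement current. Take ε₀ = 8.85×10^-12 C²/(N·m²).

C = ε₀A/d = (8.85×10^-12)(1.69×10^-3)/(1.33×10^-3) = 1.125×10^-11 F; ω = 1.09×10^7 rad/s.
I_d = C dV/dt, so |I_d|_max = C V₀ ω = (1.125×10^-11)(16.8)(1.09×10^7) = 2.06×10^-3 A.

2.06×10^-3 A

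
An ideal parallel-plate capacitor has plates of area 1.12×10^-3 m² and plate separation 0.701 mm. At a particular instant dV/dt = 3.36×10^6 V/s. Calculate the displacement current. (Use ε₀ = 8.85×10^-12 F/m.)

The field between the plates is E = V/d, so dE/dt = (3.36×10^6)/(7.01×10^-4 m) = 4.793×10^9 V/(m·s).
I_d = ε₀ A (dE/dt) = (8.85×10^-12)(1.12×10^-3)(4.793×10^9) = 4.75×10^-5 A.

4.75×10^-5 A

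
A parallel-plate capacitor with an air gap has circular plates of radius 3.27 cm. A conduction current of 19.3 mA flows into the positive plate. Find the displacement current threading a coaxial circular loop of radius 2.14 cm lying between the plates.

8.27×10^-3 A

No conduction current crosses the gap, so I_d there equals the 0.0193 A in the leads.
The field is uniform, so I_d,enc = I_d (r/R)² = (0.0193)(2.14/3.27)² = 8.27×10^-3 A.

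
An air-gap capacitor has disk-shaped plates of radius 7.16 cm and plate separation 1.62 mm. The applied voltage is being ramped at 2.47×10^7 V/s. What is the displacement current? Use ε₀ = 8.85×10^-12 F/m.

2.17×10^-3 A

The displacement current equals the charging current C dV/dt. With C = ε₀A/d = (8.85×10^-12)(0.01611)/(1.62×10^-3) = 8.801×10^-11 F, I_d = (8.801×10^-11)(2.47×10^7) = 2.17×10^-3 A.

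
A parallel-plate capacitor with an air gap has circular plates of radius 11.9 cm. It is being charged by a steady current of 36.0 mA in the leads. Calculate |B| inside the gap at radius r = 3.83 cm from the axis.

1.95×10^-8 T

No conduction current crosses the gap, so I_d there equals the 0.0360 A in the leads.
An Ampèrian loop of radius r encloses a fraction (r/R)² of I_d. Then B·2πr = μ₀ I_d (r/R)², giving B = μ₀ I_d r/(2πR²) = 1.95×10^-8 T.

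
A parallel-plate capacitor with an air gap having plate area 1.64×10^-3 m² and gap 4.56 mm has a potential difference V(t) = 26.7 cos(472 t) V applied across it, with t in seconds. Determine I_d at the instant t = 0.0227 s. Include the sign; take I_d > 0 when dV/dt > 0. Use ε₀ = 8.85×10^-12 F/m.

C = ε₀A/d = (8.85×10^-12)(1.64×10^-3)/(4.56×10^-3) = 3.183×10^-12 F. dV/dt = V₀ω·−sin(ωt); at ωt = 10.7144 rad this factor is 0.9607.
I_d = C dV/dt = (3.183×10^-12)(26.7)(472)(0.9607) = 3.85×10^-8 A.

3.85×10^-8 A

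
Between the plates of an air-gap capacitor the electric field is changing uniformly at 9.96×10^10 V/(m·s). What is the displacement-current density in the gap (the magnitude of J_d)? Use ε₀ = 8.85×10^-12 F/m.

J_d = ε₀ ∂E/∂t, so J_d = 0.881 A/m².

0.881 A/m²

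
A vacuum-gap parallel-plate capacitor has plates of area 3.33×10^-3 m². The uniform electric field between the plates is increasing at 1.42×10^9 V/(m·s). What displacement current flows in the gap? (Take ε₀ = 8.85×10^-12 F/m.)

4.18×10^-5 A

I_d = ε₀ A (dE/dt) = (8.85×10^-12)(3.33×10^-3 m²)(1.42×10^9) = 4.18×10^-5 A.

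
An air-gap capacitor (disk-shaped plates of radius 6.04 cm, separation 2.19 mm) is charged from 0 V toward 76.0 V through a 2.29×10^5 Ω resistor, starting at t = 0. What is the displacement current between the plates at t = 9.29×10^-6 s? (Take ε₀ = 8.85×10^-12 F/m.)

1.38×10^-4 A

C = ε₀A/d = (8.85×10^-12)(0.01146)/(2.19×10^-3) = 4.631×10^-11 F and τ = RC = 1.060×10^-5 s. I_d in the gap equals the RC charging current.
I_d(t) = (V₀/R) e^(−t/τ) = 3.319×10^-4 · e^(−0.8764) = 1.38×10^-4 A.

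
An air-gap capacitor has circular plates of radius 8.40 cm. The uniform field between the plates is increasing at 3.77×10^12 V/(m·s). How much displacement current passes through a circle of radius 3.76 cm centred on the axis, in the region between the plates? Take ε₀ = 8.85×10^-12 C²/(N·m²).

Total displacement current: I_d = ε₀(πR²)(dE/dt) = (8.85×10^-12)(0.02217)(3.77×10^12) = 0.7397 A.
The field is uniform, so I_d,enc = I_d (r/R)² = (0.7397)(3.76/8.40)² = 0.148 A.

0.148 A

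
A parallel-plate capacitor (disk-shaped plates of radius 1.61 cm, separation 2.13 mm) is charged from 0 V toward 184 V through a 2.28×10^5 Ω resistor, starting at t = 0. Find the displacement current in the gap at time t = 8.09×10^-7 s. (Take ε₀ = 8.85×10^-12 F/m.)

2.83×10^-4 A

C = ε₀A/d = (8.85×10^-12)(8.143×10^-4)/(2.13×10^-3) = 3.383×10^-12 F and τ = RC = 7.713×10^-7 s. I_d in the gap equals the RC charging current.
I_d(t) = (V₀/R) e^(−t/τ) = 8.070×10^-4 · e^(−1.049) = 2.83×10^-4 A.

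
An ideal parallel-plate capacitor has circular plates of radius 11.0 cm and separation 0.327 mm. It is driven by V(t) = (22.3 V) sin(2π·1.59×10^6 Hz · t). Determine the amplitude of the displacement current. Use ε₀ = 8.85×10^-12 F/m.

0.229 A

The displacement current equals the conduction current C dV/dt, which peaks at C V₀ ω.
With C = ε₀A/d = (8.85×10^-12)(0.03801)/(3.27×10^-4) = 1.029×10^-9 F and ω = 2πf = 9.990×10^6 rad/s, I_d,max = (1.029×10^-9)(22.3)(9.990×10^6) = 0.229 A.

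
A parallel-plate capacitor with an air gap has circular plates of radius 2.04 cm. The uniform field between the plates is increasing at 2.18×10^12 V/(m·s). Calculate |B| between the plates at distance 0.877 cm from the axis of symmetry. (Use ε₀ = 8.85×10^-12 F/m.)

1.06×10^-7 T

Total displacement current: I_d = ε₀(πR²)(dE/dt) = (8.85×10^-12)(1.307×10^-3)(2.18×10^12) = 0.02522 A.
For r < R the Ampère–Maxwell law gives B(2πr) = μ₀ I_d (r²/R²), so B = μ₀ I_d r/(2πR²) = (4π×10^-7)(0.02522)(8.77×10^-3)/(2π·0.0204²) = 1.06×10^-7 T.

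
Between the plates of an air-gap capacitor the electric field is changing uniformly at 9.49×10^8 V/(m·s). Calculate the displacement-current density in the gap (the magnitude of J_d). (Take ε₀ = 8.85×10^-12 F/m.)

The displacement-current density is ε₀ ∂E/∂t = (8.85×10^-12)(9.49×10^8) = 8.40×10^-3 A/m².

8.40×10^-3 A/m²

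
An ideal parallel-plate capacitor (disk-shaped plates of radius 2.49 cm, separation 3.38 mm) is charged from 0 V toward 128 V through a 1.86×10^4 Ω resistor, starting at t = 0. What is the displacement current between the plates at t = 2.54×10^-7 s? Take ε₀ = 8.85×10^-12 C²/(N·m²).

4.73×10^-4 A

C = ε₀A/d = (8.85×10^-12)(1.948×10^-3)/(3.38×10^-3) = 5.101×10^-12 F and τ = RC = 9.488×10^-8 s. I_d in the gap equals the RC charging current.
I_d(t) = (V₀/R) e^(−t/τ) = 6.882×10^-3 · e^(−2.677) = 4.73×10^-4 A.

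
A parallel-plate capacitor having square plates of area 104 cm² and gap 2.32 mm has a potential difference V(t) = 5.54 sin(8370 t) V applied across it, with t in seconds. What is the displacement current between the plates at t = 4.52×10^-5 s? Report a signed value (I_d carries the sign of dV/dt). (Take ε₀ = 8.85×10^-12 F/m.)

1.71×10^-6 A

dE/dt = (V₀ω/d)·cos(ωt) with ωt = 0.378324 rad: (5.54)(8370)(0.9293)/(2.32×10^-3) = 1.857×10^7 V/(m·s).
I_d = ε₀ A dE/dt = (8.85×10^-12)(0.0104)(1.857×10^7) = 1.71×10^-6 A.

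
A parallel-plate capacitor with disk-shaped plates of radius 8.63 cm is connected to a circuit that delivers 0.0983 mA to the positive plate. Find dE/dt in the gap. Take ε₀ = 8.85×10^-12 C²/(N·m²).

The displacement current between the plates equals the conduction current, I_d = 0.0983 mA.
Since I_d = ε₀ A dE/dt, dE/dt = I_d/(ε₀A) = (9.83×10^-5)/((8.85×10^-12)(0.02340)) = 4.75×10^8 V/(m·s).

4.75×10^8 V/(m·s)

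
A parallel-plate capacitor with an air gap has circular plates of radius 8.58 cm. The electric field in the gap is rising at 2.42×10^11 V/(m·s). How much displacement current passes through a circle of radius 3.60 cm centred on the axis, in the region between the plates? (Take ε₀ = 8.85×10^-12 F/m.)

I_d = ε₀ dΦ_E/dt = ε₀ πR² (dE/dt) = (8.85×10^-12)(0.02313)(2.42×10^11) = 0.04954 A through the full plate area.
Since J_d is uniform, the enclosed fraction is (r/R)² = 0.1760, giving I_d,enc = 8.72×10^-3 A.

8.72×10^-3 A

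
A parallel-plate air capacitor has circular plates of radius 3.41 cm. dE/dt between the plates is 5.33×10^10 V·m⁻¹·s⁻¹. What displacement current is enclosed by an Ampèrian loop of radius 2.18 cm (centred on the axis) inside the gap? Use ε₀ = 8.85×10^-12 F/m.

Through the whole plate area (πR² = 3.653×10^-3 m²), I_d = ε₀ πR² dE/dt = 1.723×10^-3 A.
Since J_d is uniform, the enclosed fraction is (r/R)² = 0.4087, giving I_d,enc = 7.04×10^-4 A.

7.04×10^-4 A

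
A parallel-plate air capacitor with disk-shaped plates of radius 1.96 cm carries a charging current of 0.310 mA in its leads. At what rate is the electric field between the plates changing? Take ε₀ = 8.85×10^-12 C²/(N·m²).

2.90×10^10 V/(m·s)

Charge continuity gives I_d = I = 3.10×10^-4 A between the plates.
Then dE/dt = I_d/(ε₀A) = 2.90×10^10 V/(m·s).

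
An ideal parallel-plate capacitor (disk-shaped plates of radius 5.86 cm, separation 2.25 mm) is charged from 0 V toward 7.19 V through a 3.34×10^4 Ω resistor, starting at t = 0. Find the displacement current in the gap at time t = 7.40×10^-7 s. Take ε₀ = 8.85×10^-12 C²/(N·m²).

With C = ε₀A/d = (8.85×10^-12)(0.01079)/(2.25×10^-3) = 4.244×10^-11 F, the time constant is τ = RC = 1.417×10^-6 s, so t/τ = 0.5222 and e^(−t/τ) = 0.5932.
I_d = I_cond = (V₀/R) e^(−t/τ) = (2.153×10^-4)(0.5932) = 1.28×10^-4 A.

1.28×10^-4 A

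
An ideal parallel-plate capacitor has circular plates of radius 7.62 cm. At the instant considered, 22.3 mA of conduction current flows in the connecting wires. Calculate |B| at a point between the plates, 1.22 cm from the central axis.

No conduction current crosses the gap, so I_d there equals the 0.0223 A in the leads.
∮B·dl = μ₀ I_d,enc with I_d,enc = I_d r²/R² = 5.716×10^-4 A; so B = μ₀ I_d,enc/(2πr) = 9.37×10^-9 T.

9.37×10^-9 T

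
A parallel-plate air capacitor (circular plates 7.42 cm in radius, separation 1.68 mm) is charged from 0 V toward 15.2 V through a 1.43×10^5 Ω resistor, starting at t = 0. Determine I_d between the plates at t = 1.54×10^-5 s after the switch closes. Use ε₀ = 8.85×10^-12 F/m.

C = ε₀A/d = (8.85×10^-12)(0.01730)/(1.68×10^-3) = 9.113×10^-11 F, so τ = RC = 1.303×10^-5 s.
The conduction current is I(t) = (V₀/R) e^(−t/τ), and the displacement current between the plates equals it.
t/τ = 1.182; I_d = (15.2/1.43×10^5) · e^(−1.182) = (1.063×10^-4)(0.3067) = 3.26×10^-5 A.

3.26×10^-5 A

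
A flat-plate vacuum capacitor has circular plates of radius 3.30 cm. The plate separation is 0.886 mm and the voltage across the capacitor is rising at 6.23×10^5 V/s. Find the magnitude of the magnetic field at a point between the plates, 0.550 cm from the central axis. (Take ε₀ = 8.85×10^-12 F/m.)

2.15×10^-11 T

With E = V/d, dE/dt = 7.032×10^8 V/(m·s) and πR² = 3.421×10^-3 m², giving I_d = ε₀ πR² dE/dt = 2.129×10^-5 A.
An Ampèrian loop of radius r encloses a fraction (r/R)² of I_d. Then B·2πr = μ₀ I_d (r/R)², giving B = μ₀ I_d r/(2πR²) = 2.15×10^-11 T.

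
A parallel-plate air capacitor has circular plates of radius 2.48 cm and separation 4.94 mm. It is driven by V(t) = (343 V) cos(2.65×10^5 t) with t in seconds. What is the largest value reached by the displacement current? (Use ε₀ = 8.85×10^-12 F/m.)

3.15×10^-4 A

(dE/dt)_max = V₀ω/d = 1.840×10^10 V/(m·s); ω = 2.65×10^5 rad/s.
I_d,max = ε₀ A (dE/dt)_max = (8.85×10^-12)(1.932×10^-3)(1.840×10^10) = 3.15×10^-4 A.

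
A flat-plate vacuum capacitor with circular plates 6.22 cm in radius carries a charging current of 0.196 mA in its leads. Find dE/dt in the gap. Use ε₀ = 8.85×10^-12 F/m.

1.82×10^9 V/(m·s)

By continuity, I_d in the gap equals the 0.196 mA flowing in the wire.
Since I_d = ε₀ A dE/dt, dE/dt = I_d/(ε₀A) = (1.96×10^-4)/((8.85×10^-12)(0.01215)) = 1.82×10^9 V/(m·s).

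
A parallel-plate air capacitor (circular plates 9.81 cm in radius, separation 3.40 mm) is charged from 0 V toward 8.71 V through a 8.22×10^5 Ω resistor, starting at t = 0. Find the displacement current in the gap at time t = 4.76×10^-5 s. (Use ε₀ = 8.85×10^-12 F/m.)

5.08×10^-6 A

C = ε₀A/d = (8.85×10^-12)(0.03023)/(3.40×10^-3) = 7.869×10^-11 F and τ = RC = 6.468×10^-5 s. I_d in the gap equals the RC charging current.
I_d(t) = (V₀/R) e^(−t/τ) = 1.060×10^-5 · e^(−0.7359) = 5.08×10^-6 A.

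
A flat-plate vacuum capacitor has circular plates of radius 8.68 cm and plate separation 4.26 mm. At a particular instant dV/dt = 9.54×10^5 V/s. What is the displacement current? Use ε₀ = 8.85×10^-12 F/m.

E = V/d so dE/dt = (dV/dt)/d = 2.239×10^8 V/(m·s), and I_d = ε₀ A dE/dt = (8.85×10^-12)(0.02367)(2.239×10^8) = 4.69×10^-5 A.

4.69×10^-5 A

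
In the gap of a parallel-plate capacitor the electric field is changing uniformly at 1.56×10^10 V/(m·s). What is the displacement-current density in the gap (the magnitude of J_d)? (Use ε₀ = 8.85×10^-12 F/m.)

0.138 A/m²

J_d = ε₀ ∂E/∂t, so J_d = 0.138 A/m².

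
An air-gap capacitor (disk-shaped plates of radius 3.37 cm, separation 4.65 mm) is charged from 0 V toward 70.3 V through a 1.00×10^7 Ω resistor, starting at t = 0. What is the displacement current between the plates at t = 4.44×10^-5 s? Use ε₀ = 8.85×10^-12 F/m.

C = ε₀A/d = (8.85×10^-12)(3.568×10^-3)/(4.65×10^-3) = 6.791×10^-12 F and τ = RC = 6.791×10^-5 s. I_d in the gap equals the RC charging current.
I_d(t) = (V₀/R) e^(−t/τ) = 7.030×10^-6 · e^(−0.6538) = 3.66×10^-6 A.

3.66×10^-6 A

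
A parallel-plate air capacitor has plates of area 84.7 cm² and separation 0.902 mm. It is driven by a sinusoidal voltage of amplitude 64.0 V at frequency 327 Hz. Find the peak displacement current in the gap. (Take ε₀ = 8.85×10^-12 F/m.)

C = ε₀A/d = (8.85×10^-12)(8.47×10^-3)/(9.02×10^-4) = 8.310×10^-11 F; ω = 2πf = 2055 rad/s.
I_d = C dV/dt, so |I_d|_max = C V₀ ω = (8.310×10^-11)(64.0)(2055) = 1.09×10^-5 A.

1.09×10^-5 A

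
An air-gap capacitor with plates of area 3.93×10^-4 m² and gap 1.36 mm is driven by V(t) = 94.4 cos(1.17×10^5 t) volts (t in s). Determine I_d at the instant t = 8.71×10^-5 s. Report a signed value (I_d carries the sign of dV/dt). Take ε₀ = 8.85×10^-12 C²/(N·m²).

1.96×10^-5 A

dV/dt = (94.4)(1.17×10^5)·−sin(10.1907) = 7.656×10^6 V/s.
I_d = C dV/dt with C = ε₀A/d = (8.85×10^-12)(3.93×10^-4)/(1.36×10^-3) = 2.557×10^-12 F, so I_d = (2.557×10^-12)(7.656×10^6) = 1.96×10^-5 A.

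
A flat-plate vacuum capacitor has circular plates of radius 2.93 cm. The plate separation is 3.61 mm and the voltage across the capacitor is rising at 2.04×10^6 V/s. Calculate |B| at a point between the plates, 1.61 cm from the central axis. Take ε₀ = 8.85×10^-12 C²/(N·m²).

5.06×10^-11 T

With E = V/d, dE/dt = 5.651×10^8 V/(m·s) and πR² = 2.697×10^-3 m², giving I_d = ε₀ πR² dE/dt = 1.349×10^-5 A.
An Ampèrian loop of radius r encloses a fraction (r/R)² of I_d. Then B·2πr = μ₀ I_d (r/R)², giving B = μ₀ I_d r/(2πR²) = 5.06×10^-11 T.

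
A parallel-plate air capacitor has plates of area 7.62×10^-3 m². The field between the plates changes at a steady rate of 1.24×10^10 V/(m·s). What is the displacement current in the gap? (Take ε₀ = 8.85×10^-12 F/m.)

8.36×10^-4 A

I_d = ε₀ A (dE/dt) = (8.85×10^-12)(7.62×10^-3 m²)(1.24×10^10) = 8.36×10^-4 A.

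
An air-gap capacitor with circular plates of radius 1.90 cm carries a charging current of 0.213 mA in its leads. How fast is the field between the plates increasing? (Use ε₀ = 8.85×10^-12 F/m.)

The displacement current between the plates equals the conduction current, I_d = 0.213 mA.
Since I_d = ε₀ A dE/dt, dE/dt = I_d/(ε₀A) = (2.13×10^-4)/((8.85×10^-12)(1.134×10^-3)) = 2.12×10^10 V/(m·s).

2.12×10^10 V/(m·s)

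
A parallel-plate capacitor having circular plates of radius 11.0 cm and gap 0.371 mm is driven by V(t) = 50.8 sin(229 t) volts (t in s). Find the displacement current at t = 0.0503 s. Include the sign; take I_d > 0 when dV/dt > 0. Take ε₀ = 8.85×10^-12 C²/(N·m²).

5.27×10^-6 A

C = ε₀A/d = (8.85×10^-12)(0.03801)/(3.71×10^-4) = 9.067×10^-10 F. dV/dt = V₀ω·cos(ωt); at ωt = 11.5187 rad this factor is 0.4996.
I_d = C dV/dt = (9.067×10^-10)(50.8)(229)(0.4996) = 5.27×10^-6 A.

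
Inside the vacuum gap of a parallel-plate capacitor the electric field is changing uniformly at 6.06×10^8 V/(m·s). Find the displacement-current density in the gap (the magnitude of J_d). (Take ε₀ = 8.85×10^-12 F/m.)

J_d = ε₀ dE/dt = (8.85×10^-12)(6.06×10^8) = 5.36×10^-3 A/m².

5.36×10^-3 A/m²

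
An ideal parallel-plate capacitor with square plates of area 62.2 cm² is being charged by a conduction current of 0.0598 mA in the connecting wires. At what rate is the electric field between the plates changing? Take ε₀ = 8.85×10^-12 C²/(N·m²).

1.09×10^9 V/(m·s)

Charge continuity gives I_d = I = 5.98×10^-5 A between the plates.
Since I_d = ε₀ A dE/dt, dE/dt = I_d/(ε₀A) = (5.98×10^-5)/((8.85×10^-12)(6.22×10^-3)) = 1.09×10^9 V/(m·s).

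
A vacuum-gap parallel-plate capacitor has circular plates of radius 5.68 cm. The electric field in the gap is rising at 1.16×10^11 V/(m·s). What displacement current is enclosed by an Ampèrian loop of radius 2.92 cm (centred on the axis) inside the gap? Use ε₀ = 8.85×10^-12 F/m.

Through the whole plate area (πR² = 0.01014 m²), I_d = ε₀ πR² dE/dt = 0.01041 A.
Since J_d is uniform, the enclosed fraction is (r/R)² = 0.2643, giving I_d,enc = 2.75×10^-3 A.

2.75×10^-3 A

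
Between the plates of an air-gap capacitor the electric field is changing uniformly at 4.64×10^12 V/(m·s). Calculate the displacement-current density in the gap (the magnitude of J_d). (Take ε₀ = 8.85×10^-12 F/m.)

J_d = ε₀ dE/dt = (8.85×10^-12)(4.64×10^12) = 41.1 A/m².

41.1 A/m²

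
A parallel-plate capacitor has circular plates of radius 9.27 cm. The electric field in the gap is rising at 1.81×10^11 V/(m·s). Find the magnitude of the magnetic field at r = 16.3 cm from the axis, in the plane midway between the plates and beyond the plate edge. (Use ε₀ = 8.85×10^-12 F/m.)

5.31×10^-8 T

Through the whole plate area (πR² = 0.02700 m²), I_d = ε₀ πR² dE/dt = 0.04325 A.
Outside the plates the loop encloses all of I_d, so B·2πr = μ₀ I_d and B = 5.31×10^-8 T.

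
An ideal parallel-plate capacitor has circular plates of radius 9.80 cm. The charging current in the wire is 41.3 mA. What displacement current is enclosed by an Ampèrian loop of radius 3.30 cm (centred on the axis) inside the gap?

4.68×10^-3 A

By continuity the displacement current in the gap matches the conduction current: I_d = 0.0413 A.
Through an area πr² the displacement current is I_d·(πr²/πR²) = I_d (r/R)² = 4.68×10^-3 A.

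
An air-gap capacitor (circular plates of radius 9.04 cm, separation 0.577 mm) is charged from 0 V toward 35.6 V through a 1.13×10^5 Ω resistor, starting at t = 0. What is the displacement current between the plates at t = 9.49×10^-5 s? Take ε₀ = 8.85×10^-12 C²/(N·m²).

C = ε₀A/d = (8.85×10^-12)(0.02567)/(5.77×10^-4) = 3.937×10^-10 F and τ = RC = 4.449×10^-5 s. I_d in the gap equals the RC charging current.
I_d(t) = (V₀/R) e^(−t/τ) = 3.150×10^-4 · e^(−2.133) = 3.73×10^-5 A.

3.73×10^-5 A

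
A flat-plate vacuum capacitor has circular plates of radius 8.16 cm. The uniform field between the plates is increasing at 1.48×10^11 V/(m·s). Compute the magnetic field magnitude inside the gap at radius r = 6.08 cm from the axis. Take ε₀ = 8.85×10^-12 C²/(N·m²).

Through the whole plate area (πR² = 0.02092 m²), I_d = ε₀ πR² dE/dt = 0.02740 A.
∮B·dl = μ₀ I_d,enc with I_d,enc = I_d r²/R² = 0.01521 A; so B = μ₀ I_d,enc/(2πr) = 5.00×10^-8 T.

5.00×10^-8 T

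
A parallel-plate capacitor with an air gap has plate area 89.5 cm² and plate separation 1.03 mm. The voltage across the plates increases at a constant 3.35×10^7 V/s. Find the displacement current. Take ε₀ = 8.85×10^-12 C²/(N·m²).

2.58×10^-3 A

The displacement current equals the charging current C dV/dt. With C = ε₀A/d = (8.85×10^-12)(8.95×10^-3)/(1.03×10^-3) = 7.690×10^-11 F, I_d = (7.690×10^-11)(3.35×10^7) = 2.58×10^-3 A.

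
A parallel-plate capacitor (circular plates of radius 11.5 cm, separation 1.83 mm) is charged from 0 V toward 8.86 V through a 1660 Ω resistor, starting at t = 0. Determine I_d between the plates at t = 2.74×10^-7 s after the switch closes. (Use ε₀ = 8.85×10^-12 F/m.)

C = ε₀A/d = (8.85×10^-12)(0.04155)/(1.83×10^-3) = 2.009×10^-10 F, so τ = RC = 3.335×10^-7 s.
The conduction current is I(t) = (V₀/R) e^(−t/τ), and the displacement current between the plates equals it.
t/τ = 0.8216; I_d = (8.86/1660) · e^(−0.8216) = (5.337×10^-3)(0.4397) = 2.35×10^-3 A.

2.35×10^-3 A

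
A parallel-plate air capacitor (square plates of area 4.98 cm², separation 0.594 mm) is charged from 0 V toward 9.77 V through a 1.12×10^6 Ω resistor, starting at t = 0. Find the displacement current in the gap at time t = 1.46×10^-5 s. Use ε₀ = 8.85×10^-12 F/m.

1.51×10^-6 A

C = ε₀A/d = (8.85×10^-12)(4.98×10^-4)/(5.94×10^-4) = 7.420×10^-12 F and τ = RC = 8.310×10^-6 s. I_d in the gap equals the RC charging current.
I_d(t) = (V₀/R) e^(−t/τ) = 8.723×10^-6 · e^(−1.757) = 1.51×10^-6 A.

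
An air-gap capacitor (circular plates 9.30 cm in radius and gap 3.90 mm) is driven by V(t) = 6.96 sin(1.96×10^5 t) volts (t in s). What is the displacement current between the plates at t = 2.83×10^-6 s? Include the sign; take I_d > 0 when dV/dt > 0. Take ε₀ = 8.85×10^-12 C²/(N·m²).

7.15×10^-5 A

C = ε₀A/d = (8.85×10^-12)(0.02717)/(3.90×10^-3) = 6.166×10^-11 F. dV/dt = V₀ω·cos(ωt); at ωt = 0.55468 rad this factor is 0.8501.
I_d = C dV/dt = (6.166×10^-11)(6.96)(1.96×10^5)(0.8501) = 7.15×10^-5 A.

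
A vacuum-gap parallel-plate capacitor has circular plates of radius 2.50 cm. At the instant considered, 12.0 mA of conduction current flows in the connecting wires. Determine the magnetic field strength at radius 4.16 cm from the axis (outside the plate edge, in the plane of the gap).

5.77×10^-8 T

By continuity the displacement current in the gap matches the conduction current: I_d = 0.0120 A.
For r ≥ R the full I_d is enclosed: B = μ₀ I_d/(2πr) = (4π×10^-7)(0.0120)/(2π·0.0416) = 5.77×10^-8 T.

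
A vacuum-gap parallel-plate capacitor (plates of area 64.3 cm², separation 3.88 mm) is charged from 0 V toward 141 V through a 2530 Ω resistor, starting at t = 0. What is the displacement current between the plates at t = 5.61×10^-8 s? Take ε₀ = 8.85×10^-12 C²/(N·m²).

0.0123 A

With C = ε₀A/d = (8.85×10^-12)(6.43×10^-3)/(3.88×10^-3) = 1.467×10^-11 F, the time constant is τ = RC = 3.712×10^-8 s, so t/τ = 1.511 and e^(−t/τ) = 0.2207.
I_d = I_cond = (V₀/R) e^(−t/τ) = (0.05573)(0.2207) = 0.0123 A.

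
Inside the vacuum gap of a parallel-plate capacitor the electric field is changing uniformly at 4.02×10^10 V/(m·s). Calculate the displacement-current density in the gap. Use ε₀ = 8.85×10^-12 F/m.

0.356 A/m²

The displacement-current density is ε₀ ∂E/∂t = (8.85×10^-12)(4.02×10^10) = 0.356 A/m².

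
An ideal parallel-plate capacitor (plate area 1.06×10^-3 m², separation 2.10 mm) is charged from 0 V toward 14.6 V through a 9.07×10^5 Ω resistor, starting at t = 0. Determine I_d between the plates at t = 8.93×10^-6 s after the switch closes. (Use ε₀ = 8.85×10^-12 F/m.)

With C = ε₀A/d = (8.85×10^-12)(1.06×10^-3)/(2.10×10^-3) = 4.467×10^-12 F, the time constant is τ = RC = 4.052×10^-6 s, so t/τ = 2.204 and e^(−t/τ) = 0.1104.
I_d = I_cond = (V₀/R) e^(−t/τ) = (1.610×10^-5)(0.1104) = 1.78×10^-6 A.

1.78×10^-6 A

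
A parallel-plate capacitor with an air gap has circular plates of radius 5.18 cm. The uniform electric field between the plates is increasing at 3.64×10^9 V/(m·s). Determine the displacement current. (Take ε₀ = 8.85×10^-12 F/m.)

2.72×10^-4 A

With a uniform field, Φ_E = EA, so I_d = ε₀ A dE/dt = 2.72×10^-4 A.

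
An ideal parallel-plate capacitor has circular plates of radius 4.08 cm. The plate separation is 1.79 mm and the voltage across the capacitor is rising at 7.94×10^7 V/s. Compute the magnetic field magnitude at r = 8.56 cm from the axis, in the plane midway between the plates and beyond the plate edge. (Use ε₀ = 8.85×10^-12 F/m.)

4.80×10^-9 T

dE/dt = (dV/dt)/d = 4.436×10^10 V/(m·s); I_d = ε₀(πR²)(dE/dt) = (8.85×10^-12)(5.230×10^-3)(4.436×10^10) = 2.053×10^-3 A.
Outside the plates the loop encloses all of I_d, so B·2πr = μ₀ I_d and B = 4.80×10^-9 T.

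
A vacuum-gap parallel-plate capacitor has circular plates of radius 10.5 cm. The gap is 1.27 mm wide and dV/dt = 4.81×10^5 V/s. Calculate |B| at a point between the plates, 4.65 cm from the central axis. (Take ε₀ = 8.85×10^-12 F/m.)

dE/dt = (dV/dt)/d = 3.787×10^8 V/(m·s); I_d = ε₀(πR²)(dE/dt) = (8.85×10^-12)(0.03464)(3.787×10^8) = 1.161×10^-4 A.
For r < R the Ampère–Maxwell law gives B(2πr) = μ₀ I_d (r²/R²), so B = μ₀ I_d r/(2πR²) = (4π×10^-7)(1.161×10^-4)(0.0465)/(2π·0.105²) = 9.79×10^-11 T.

9.79×10^-11 T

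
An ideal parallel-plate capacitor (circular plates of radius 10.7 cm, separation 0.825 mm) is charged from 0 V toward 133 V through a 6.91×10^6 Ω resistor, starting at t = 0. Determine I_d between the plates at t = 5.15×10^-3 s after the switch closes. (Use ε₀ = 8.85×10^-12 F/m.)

C = ε₀A/d = (8.85×10^-12)(0.03597)/(8.25×10^-4) = 3.859×10^-10 F, so τ = RC = 2.667×10^-3 s.
The conduction current is I(t) = (V₀/R) e^(−t/τ), and the displacement current between the plates equals it.
t/τ = 1.931; I_d = (133/6.91×10^6) · e^(−1.931) = (1.925×10^-5)(0.1450) = 2.79×10^-6 A.

2.79×10^-6 A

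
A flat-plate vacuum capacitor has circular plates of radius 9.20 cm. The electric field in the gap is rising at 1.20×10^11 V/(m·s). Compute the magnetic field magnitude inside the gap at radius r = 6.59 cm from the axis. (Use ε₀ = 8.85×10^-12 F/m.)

Through the whole plate area (πR² = 0.02659 m²), I_d = ε₀ πR² dE/dt = 0.02824 A.
∮B·dl = μ₀ I_d,enc with I_d,enc = I_d r²/R² = 0.01449 A; so B = μ₀ I_d,enc/(2πr) = 4.40×10^-8 T.

4.40×10^-8 T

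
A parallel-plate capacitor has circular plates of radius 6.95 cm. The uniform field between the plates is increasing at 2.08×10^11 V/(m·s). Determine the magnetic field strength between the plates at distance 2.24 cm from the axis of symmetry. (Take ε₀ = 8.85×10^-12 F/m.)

Through the whole plate area (πR² = 0.01517 m²), I_d = ε₀ πR² dE/dt = 0.02792 A.
For r < R the Ampère–Maxwell law gives B(2πr) = μ₀ I_d (r²/R²), so B = μ₀ I_d r/(2πR²) = (4π×10^-7)(0.02792)(0.0224)/(2π·0.0695²) = 2.59×10^-8 T.

2.59×10^-8 T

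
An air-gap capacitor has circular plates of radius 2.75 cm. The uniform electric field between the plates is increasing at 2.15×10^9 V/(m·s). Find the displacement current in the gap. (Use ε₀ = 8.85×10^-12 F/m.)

4.52×10^-5 A

The displacement current is ε₀ times dΦ_E/dt = ε₀ A dE/dt = (8.85×10^-12)(2.376×10^-3)(2.15×10^9) = 4.52×10^-5 A.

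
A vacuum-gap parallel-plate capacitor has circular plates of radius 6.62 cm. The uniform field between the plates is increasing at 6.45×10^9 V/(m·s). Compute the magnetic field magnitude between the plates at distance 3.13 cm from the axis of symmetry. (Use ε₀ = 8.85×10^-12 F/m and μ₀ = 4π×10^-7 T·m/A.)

I_d = ε₀ dΦ_E/dt = ε₀ πR² (dE/dt) = (8.85×10^-12)(0.01377)(6.45×10^9) = 7.860×10^-4 A through the full plate area.
An Ampèrian loop of radius r encloses a fraction (r/R)² of I_d. Then B·2πr = μ₀ I_d (r/R)², giving B = μ₀ I_d r/(2πR²) = 1.12×10^-9 T.

1.12×10^-9 T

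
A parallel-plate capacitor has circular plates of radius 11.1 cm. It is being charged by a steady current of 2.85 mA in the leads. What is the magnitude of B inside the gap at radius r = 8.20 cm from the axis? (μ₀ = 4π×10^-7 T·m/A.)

3.79×10^-9 T

By continuity the displacement current in the gap matches the conduction current: I_d = 2.85×10^-3 A.
For r < R the Ampère–Maxwell law gives B(2πr) = μ₀ I_d (r²/R²), so B = μ₀ I_d r/(2πR²) = (4π×10^-7)(2.85×10^-3)(0.0820)/(2π·0.111²) = 3.79×10^-9 T.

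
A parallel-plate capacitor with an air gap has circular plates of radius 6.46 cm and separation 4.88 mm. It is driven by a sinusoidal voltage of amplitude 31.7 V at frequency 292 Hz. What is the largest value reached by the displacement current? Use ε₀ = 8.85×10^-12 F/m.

1.38×10^-6 A

C = ε₀A/d = (8.85×10^-12)(0.01311)/(4.88×10^-3) = 2.378×10^-11 F; ω = 2πf = 1835 rad/s.
I_d = C dV/dt, so |I_d|_max = C V₀ ω = (2.378×10^-11)(31.7)(1835) = 1.38×10^-6 A.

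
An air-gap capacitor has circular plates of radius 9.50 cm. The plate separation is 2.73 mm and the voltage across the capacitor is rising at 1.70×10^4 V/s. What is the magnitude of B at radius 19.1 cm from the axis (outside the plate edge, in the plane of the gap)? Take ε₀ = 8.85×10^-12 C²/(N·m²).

dE/dt = (dV/dt)/d = 6.227×10^6 V/(m·s); I_d = ε₀(πR²)(dE/dt) = (8.85×10^-12)(0.02835)(6.227×10^6) = 1.562×10^-6 A.
Outside the plates the loop encloses all of I_d, so B·2πr = μ₀ I_d and B = 1.64×10^-12 T.

1.64×10^-12 T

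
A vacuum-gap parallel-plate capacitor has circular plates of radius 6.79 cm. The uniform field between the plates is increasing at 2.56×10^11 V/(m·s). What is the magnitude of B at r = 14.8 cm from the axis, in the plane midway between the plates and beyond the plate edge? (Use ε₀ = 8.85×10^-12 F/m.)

Total displacement current: I_d = ε₀(πR²)(dE/dt) = (8.85×10^-12)(0.01448)(2.56×10^11) = 0.03281 A.
Outside the plates the loop encloses all of I_d, so B·2πr = μ₀ I_d and B = 4.43×10^-8 T.

4.43×10^-8 T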